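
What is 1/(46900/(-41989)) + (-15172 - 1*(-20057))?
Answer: 229064511/46900 ≈ 4884.1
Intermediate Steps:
1/(46900/(-41989)) + (-15172 - 1*(-20057)) = 1/(46900*(-1/41989)) + (-15172 + 20057) = 1/(-46900/41989) + 4885 = -41989/46900 + 4885 = 229064511/46900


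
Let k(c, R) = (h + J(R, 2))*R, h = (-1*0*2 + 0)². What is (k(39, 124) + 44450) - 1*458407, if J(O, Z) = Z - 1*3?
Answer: -414081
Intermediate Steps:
J(O, Z) = -3 + Z (J(O, Z) = Z - 3 = -3 + Z)
h = 0 (h = (0*2 + 0)² = (0 + 0)² = 0² = 0)
k(c, R) = -R (k(c, R) = (0 + (-3 + 2))*R = (0 - 1)*R = -R)
(k(39, 124) + 44450) - 1*458407 = (-1*124 + 44450) - 1*458407 = (-124 + 44450) - 458407 = 44326 - 458407 = -414081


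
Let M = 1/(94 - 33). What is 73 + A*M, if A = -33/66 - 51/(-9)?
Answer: 26749/366 ≈ 73.085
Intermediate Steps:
A = 31/6 (A = -33*1/66 - 51*(-1/9) = -1/2 + 17/3 = 31/6 ≈ 5.1667)
M = 1/61 ≈ 0.016393
73 + A*M = 73 + (31/6)*(1/61) = 73 + 31/366 = 26749/366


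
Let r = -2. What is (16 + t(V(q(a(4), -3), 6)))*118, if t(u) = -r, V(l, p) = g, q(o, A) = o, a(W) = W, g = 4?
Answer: 2124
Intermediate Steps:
V(l, p) = 4
t(u) = 2 (t(u) = -1*(-2) = 2)
(16 + t(V(q(a(4), -3), 6)))*118 = (16 + 2)*118 = 18*118 = 2124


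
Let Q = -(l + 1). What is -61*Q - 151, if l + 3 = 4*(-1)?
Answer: -517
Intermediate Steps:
l = -7 (l = -3 + 4*(-1) = -3 - 4 = -7)
Q = 6 (Q = -(-7 + 1) = -1*(-6) = 6)
-61*Q - 151 = -61*6 - 151 = -366 - 151 = -517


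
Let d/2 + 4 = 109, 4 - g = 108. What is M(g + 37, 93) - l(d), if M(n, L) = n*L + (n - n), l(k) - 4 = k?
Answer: -6445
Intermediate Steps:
g = -104 (g = 4 - 1*108 = 4 - 108 = -104)
d = 210 (d = -8 + 2*109 = -8 + 218 = 210)
l(k) = 4 + k
M(n, L) = L*n (M(n, L) = L*n + 0 = L*n)
M(g + 37, 93) - l(d) = 93*(-104 + 37) - (4 + 210) = 93*(-67) - 1*214 = -6231 - 214 = -6445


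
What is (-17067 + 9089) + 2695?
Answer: -5283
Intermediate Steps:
(-17067 + 9089) + 2695 = -7978 + 2695 = -5283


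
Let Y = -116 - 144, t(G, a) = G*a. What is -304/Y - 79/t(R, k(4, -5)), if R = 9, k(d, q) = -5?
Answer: 1711/585 ≈ 2.9248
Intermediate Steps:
Y = -260
-304/Y - 79/t(R, k(4, -5)) = -304/(-260) - 79/(9*(-5)) = -304*(-1/260) - 79/(-45) = 76/65 - 79*(-1/45) = 76/65 + 79/45 = 1711/585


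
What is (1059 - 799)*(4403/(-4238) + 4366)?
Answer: 184987050/163 ≈ 1.1349e+6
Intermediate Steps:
(1059 - 799)*(4403/(-4238) + 4366) = 260*(4403*(-1/4238) + 4366) = 260*(-4403/4238 + 4366) = 260*(18498705/4238) = 184987050/163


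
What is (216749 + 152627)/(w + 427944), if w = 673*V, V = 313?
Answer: 369376/638593 ≈ 0.57842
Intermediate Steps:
w = 210649 (w = 673*313 = 210649)
(216749 + 152627)/(w + 427944) = (216749 + 152627)/(210649 + 427944) = 369376/638593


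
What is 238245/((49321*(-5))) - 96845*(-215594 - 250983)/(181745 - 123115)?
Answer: 445719725706899/578338046 ≈ 7.7069e+5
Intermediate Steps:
238245/((49321*(-5))) - 96845*(-215594 - 250983)/(181745 - 123115) = 238245/(-246605) - 96845/(58630/(-466577)) = 238245*(-1/246605) - 96845/(58630*(-1/466577)) = -47649/49321 - 96845/(-58630/466577) = -47649/49321 - 96845*(-466577/58630) = -47649/49321 + 9037129913/11726 = 445719725706899/578338046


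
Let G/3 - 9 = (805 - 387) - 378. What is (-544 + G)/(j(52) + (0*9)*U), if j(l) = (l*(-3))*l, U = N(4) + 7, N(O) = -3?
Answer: 397/8112 ≈ 0.048940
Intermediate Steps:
G = 147 (G = 27 + 3*((805 - 387) - 378) = 27 + 3*(418 - 378) = 27 + 3*40 = 27 + 120 = 147)
U = 4 (U = -3 + 7 = 4)
j(l) = -3*l² (j(l) = (-3*l)*l = -3*l²)
(-544 + G)/(j(52) + (0*9)*U) = (-544 + 147)/(-3*52² + (0*9)*4) = -397/(-3*2704 + 0*4) = -397/(-8112 + 0) = -397/(-8112) = -397*(-1/8112) = 397/8112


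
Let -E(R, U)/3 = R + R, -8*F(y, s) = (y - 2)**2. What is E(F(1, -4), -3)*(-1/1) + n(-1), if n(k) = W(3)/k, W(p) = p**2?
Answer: -39/4 ≈ -9.7500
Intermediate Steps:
F(y, s) = -(-2 + y)**2/8 (F(y, s) = -(y - 2)**2/8 = -(-2 + y)**2/8)
n(k) = 9/k (n(k) = 3**2/k = 9/k)
E(R, U) = -6*R (E(R, U) = -3*(R + R) = -6*R)
E(F(1, -4), -3)*(-1/1) + n(-1) = (-(-3)*(-2 + 1)**2/4)*(-1/1) + 9/(-1) = (-(-3)*(-1)**2/4)*(-1*1) + 9*(-1) = -(-3)/4*(-1) - 9 = -6*(-1/8)*(-1) - 9 = (3/4)*(-1) - 9 = -3/4 - 9 = -39/4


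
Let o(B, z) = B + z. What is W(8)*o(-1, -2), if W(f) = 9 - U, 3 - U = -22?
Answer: 48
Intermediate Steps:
U = 25 (U = 3 - 1*(-22) = 3 + 22 = 25)
W(f) = -16 (W(f) = 9 - 1*25 = 9 - 25 = -16)
W(8)*o(-1, -2) = -16*(-1 - 2) = -16*(-3) = 48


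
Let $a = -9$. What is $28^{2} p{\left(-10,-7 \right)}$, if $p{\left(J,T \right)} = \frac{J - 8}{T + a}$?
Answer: $882$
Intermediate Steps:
$p{\left(J,T \right)} = \frac{-8 + J}{-9 + T}$ ($p{\left(J,T \right)} = \frac{J - 8}{T - 9} = \frac{J - 8}{-9 + T} = \frac{-8 + J}{-9 + T}$)
$28^{2} p{\left(-10,-7 \right)} = 28^{2} \frac{-8 - 10}{-9 - 7} = 784 \frac{1}{-16} \left(-18\right) = 784 \left(\left(- \frac{1}{16}\right) \left(-18\right)\right) = 784 \cdot \frac{9}{8} = 882$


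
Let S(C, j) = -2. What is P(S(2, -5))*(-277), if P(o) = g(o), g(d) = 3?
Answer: -831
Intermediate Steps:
P(o) = 3
P(S(2, -5))*(-277) = 3*(-277) = -831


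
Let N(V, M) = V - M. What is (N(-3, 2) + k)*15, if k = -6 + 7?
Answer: -60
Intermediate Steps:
k = 1
(N(-3, 2) + k)*15 = ((-3 - 1*2) + 1)*15 = ((-3 - 2) + 1)*15 = (-5 + 1)*15 = -4*15 = -60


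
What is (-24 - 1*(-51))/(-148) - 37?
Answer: -5503/148 ≈ -37.182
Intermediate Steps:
(-24 - 1*(-51))/(-148) - 37 = (-24 + 51)*(-1/148) - 37 = 27*(-1/148) - 37 = -27/148 - 37 = -5503/148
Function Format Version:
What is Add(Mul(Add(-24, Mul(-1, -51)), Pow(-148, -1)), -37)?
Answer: Rational(-5503, 148) ≈ -37.182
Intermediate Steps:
Add(Mul(Add(-24, Mul(-1, -51)), Pow(-148, -1)), -37) = Add(Mul(Add(-24, 51), Rational(-1, 148)), -37) = Add(Mul(27, Rational(-1, 148)), -37) = Add(Rational(-27, 148), -37) = Rational(-5503, 148)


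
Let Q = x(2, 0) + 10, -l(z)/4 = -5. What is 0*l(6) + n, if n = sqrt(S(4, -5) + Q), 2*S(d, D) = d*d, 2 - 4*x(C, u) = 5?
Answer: sqrt(69)/2 ≈ 4.1533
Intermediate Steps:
l(z) = 20 (l(z) = -4*(-5) = 20)
x(C, u) = -3/4 (x(C, u) = 1/2 - 1/4*5 = 1/2 - 5/4 = -3/4)
S(d, D) = d**2/2 (S(d, D) = (d*d)/2 = d**2/2)
Q = 37/4 (Q = -3/4 + 10 = 37/4 ≈ 9.2500)
n = sqrt(69)/2 (n = sqrt((1/2)*4**2 + 37/4) = sqrt((1/2)*16 + 37/4) = sqrt(8 + 37/4) = sqrt(69/4) = sqrt(69)/2 ≈ 4.1533)
0*l(6) + n = 0*20 + sqrt(69)/2 = 0 + sqrt(69)/2 = sqrt(69)/2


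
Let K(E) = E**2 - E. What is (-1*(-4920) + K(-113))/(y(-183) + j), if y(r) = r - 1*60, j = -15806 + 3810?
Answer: -17802/12239 ≈ -1.4545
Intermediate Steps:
j = -11996
y(r) = -60 + r (y(r) = r - 60 = -60 + r)
(-1*(-4920) + K(-113))/(y(-183) + j) = (-1*(-4920) - 113*(-1 - 113))/((-60 - 183) - 11996) = (4920 - 113*(-114))/(-243 - 11996) = (4920 + 12882)/(-12239) = 17802*(-1/12239) = -17802/12239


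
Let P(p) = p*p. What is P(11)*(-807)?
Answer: -97647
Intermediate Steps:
P(p) = p²
P(11)*(-807) = 11²*(-807) = 121*(-807) = -97647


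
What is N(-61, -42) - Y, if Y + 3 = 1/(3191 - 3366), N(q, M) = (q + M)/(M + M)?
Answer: 8887/2100 ≈ 4.2319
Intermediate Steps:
N(q, M) = (M + q)/(2*M) (N(q, M) = (M + q)/((2*M)) = (M + q)*(1/(2*M)) = (M + q)/(2*M))
Y = -526/175 (Y = -3 + 1/(3191 - 3366) = -3 + 1/(-175) = -3 - 1/175 = -526/175 ≈ -3.0057)
N(-61, -42) - Y = (½)*(-42 - 61)/(-42) - 1*(-526/175) = (½)*(-1/42)*(-103) + 526/175 = 103/84 + 526/175 = 8887/2100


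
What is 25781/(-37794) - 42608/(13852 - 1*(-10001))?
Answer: -741760315/300500094 ≈ -2.4684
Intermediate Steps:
25781/(-37794) - 42608/(13852 - 1*(-10001)) = 25781*(-1/37794) - 42608/(13852 + 10001) = -25781/37794 - 42608/23853 = -741760315/300500094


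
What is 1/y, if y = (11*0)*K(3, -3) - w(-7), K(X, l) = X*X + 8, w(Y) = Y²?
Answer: -1/49 ≈ -0.020408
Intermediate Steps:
K(X, l) = 8 + X² (K(X, l) = X² + 8 = 8 + X²)
y = -49 (y = (11*0)*(8 + 3²) - 1*(-7)² = 0*(8 + 9) - 1*49 = 0*17 - 49 = 0 - 49 = -49)
1/y = 1/(-49) = -1/49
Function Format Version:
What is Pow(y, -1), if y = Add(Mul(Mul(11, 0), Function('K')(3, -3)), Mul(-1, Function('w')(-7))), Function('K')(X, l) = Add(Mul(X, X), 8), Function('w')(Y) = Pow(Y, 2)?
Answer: Rational(-1, 49) ≈ -0.020408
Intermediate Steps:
Function('K')(X, l) = Add(8, Pow(X, 2)) (Function('K')(X, l) = Add(Pow(X, 2), 8) = Add(8, Pow(X, 2)))
y = -49 (y = Add(Mul(Mul(11, 0), Add(8, Pow(3, 2))), Mul(-1, Pow(-7, 2))) = Add(Mul(0, Add(8, 9)), Mul(-1, 49)) = Add(Mul(0, 17), -49) = Add(0, -49) = -49)
Pow(y, -1) = Pow(-49, -1) = Rational(-1, 49)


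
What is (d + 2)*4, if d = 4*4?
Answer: 72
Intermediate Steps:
d = 16
(d + 2)*4 = (16 + 2)*4 = 18*4 = 72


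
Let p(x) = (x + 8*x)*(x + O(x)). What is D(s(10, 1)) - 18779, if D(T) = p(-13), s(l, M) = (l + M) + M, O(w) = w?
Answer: -15737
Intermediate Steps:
p(x) = 18*x² (p(x) = (x + 8*x)*(x + x) = (9*x)*(2*x) = 18*x²)
s(l, M) = l + 2*M (s(l, M) = (M + l) + M = l + 2*M)
D(T) = 3042 (D(T) = 18*(-13)² = 18*169 = 3042)
D(s(10, 1)) - 18779 = 3042 - 18779 = -15737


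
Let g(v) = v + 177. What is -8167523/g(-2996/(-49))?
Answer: -57172661/1667 ≈ -34297.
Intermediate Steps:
g(v) = 177 + v
-8167523/g(-2996/(-49)) = -8167523/(177 - 2996/(-49)) = -8167523/(177 - 2996*(-1/49)) = -8167523/(177 + 428/7) = -8167523/1667/7 = -8167523*7/1667 = -57172661/1667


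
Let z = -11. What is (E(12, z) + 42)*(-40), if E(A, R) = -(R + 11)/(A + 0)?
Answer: -1680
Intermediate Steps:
E(A, R) = -(11 + R)/A
(E(12, z) + 42)*(-40) = ((-11 - 1*(-11))/12 + 42)*(-40) = ((-11 + 11)/12 + 42)*(-40) = ((1/12)*0 + 42)*(-40) = (0 + 42)*(-40) = 42*(-40) = -1680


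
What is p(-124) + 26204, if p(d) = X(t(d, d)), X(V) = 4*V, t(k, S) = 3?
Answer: 26216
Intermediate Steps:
p(d) = 12 (p(d) = 4*3 = 12)
p(-124) + 26204 = 12 + 26204 = 26216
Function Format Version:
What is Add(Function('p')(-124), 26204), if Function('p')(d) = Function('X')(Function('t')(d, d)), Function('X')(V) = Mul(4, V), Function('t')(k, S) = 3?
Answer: 26216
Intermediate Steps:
Function('p')(d) = 12 (Function('p')(d) = Mul(4, 3) = 12)
Add(Function('p')(-124), 26204) = Add(12, 26204) = 26216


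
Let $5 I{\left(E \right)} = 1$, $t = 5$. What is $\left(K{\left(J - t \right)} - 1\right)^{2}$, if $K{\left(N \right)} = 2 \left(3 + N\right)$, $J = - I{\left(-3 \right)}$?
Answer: $\frac{729}{25} \approx 29.16$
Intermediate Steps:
$I{\left(E \right)} = \frac{1}{5}$ ($I{\left(E \right)} = \frac{1}{5} \cdot 1 = \frac{1}{5}$)
$J = - \frac{1}{5}$ ($J = \left(-1\right) \frac{1}{5} = - \frac{1}{5} \approx -0.2$)
$K{\left(N \right)} = 6 + 2 N$
$\left(K{\left(J - t \right)} - 1\right)^{2} = \left(\left(6 + 2 \left(- \frac{1}{5} - 5\right)\right) - 1\right)^{2} = \left(\left(6 + 2 \left(- \frac{26}{5}\right)\right) - 1\right)^{2} = \left(\left(6 - \frac{52}{5}\right) - 1\right)^{2} = \left(- \frac{22}{5} - 1\right)^{2} = \left(- \frac{27}{5}\right)^{2} = \frac{729}{25}$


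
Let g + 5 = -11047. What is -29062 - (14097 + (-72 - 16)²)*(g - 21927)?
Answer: 720265277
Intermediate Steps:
g = -11052 (g = -5 - 11047 = -11052)
-29062 - (14097 + (-72 - 16)²)*(g - 21927) = -29062 - (14097 + (-72 - 16)²)*(-11052 - 21927) = -29062 - (14097 + (-88)²)*(-32979) = -29062 - (14097 + 7744)*(-32979) = -29062 - 21841*(-32979) = -29062 - 1*(-720294339) = -29062 + 720294339 = 720265277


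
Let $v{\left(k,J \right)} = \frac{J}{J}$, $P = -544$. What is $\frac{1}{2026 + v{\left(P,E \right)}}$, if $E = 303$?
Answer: $\frac{1}{2027} \approx 0.00049334$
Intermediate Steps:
$v{\left(k,J \right)} = 1$
$\frac{1}{2026 + v{\left(P,E \right)}} = \frac{1}{2026 + 1} = \frac{1}{2027}$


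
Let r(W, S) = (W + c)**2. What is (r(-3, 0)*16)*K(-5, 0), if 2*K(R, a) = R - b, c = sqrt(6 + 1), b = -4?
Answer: -128 + 48*sqrt(7) ≈ -1.0039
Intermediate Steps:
c = sqrt(7) ≈ 2.6458
K(R, a) = 2 + R/2 (K(R, a) = (R - 1*(-4))/2 = (R + 4)/2 = (4 + R)/2 = 2 + R/2)
r(W, S) = (W + sqrt(7))**2
(r(-3, 0)*16)*K(-5, 0) = ((-3 + sqrt(7))**2*16)*(2 + (1/2)*(-5)) = (16*(-3 + sqrt(7))**2)*(2 - 5/2) = (16*(-3 + sqrt(7))**2)*(-1/2) = -8*(-3 + sqrt(7))**2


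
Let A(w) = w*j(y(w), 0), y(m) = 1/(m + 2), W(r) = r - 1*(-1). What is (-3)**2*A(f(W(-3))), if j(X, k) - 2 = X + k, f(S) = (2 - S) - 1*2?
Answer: 81/2 ≈ 40.500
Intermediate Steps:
W(r) = 1 + r (W(r) = r + 1 = 1 + r)
y(m) = 1/(2 + m)
f(S) = -S (f(S) = (2 - S) - 2 = -S)
j(X, k) = 2 + X + k (j(X, k) = 2 + (X + k) = 2 + X + k)
A(w) = w*(2 + 1/(2 + w)) (A(w) = w*(2 + 1/(2 + w) + 0) = w*(2 + 1/(2 + w)))
(-3)**2*A(f(W(-3))) = (-3)**2*((-(1 - 3))*(5 + 2*(-(1 - 3)))/(2 - (1 - 3))) = 9*((-1*(-2))*(5 + 2*(-1*(-2)))/(2 - 1*(-2))) = 9*(2*(5 + 2*2)/(2 + 2)) = 9*(2*(5 + 4)/4) = 9*(2*(1/4)*9) = 9*(9/2) = 81/2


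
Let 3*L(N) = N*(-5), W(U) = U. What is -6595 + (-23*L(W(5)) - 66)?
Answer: -19408/3 ≈ -6469.3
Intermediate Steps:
L(N) = -5*N/3 (L(N) = (N*(-5))/3 = (-5*N)/3 = -5*N/3)
-6595 + (-23*L(W(5)) - 66) = -6595 + (-(-115)*5/3 - 66) = -6595 + (-23*(-25/3) - 66) = -6595 + (575/3 - 66) = -6595 + 377/3 = -19408/3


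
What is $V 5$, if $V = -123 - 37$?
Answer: $-800$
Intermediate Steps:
$V = -160$ ($V = -123 - 37 = -160$)
$V 5 = \left(-160\right) 5 = -800$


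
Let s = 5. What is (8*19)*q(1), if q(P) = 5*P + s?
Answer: 1520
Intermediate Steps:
q(P) = 5 + 5*P (q(P) = 5*P + 5 = 5 + 5*P)
(8*19)*q(1) = (8*19)*(5 + 5*1) = 152*(5 + 5) = 152*10 = 1520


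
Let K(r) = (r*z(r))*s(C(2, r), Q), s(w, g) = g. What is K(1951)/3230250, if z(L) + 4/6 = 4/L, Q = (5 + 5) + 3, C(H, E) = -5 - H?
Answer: -5057/969075 ≈ -0.0052184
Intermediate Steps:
Q = 13 (Q = 10 + 3 = 13)
z(L) = -2/3 + 4/L
K(r) = 13*r*(-2/3 + 4/r) (K(r) = (r*(-2/3 + 4/r))*13 = 13*r*(-2/3 + 4/r))
K(1951)/3230250 = (52 - 26/3*1951)/3230250 = (52 - 50726/3)*(1/3230250) = -50570/3*1/3230250 = -5057/969075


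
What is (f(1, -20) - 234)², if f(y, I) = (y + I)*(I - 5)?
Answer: 58081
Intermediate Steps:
f(y, I) = (-5 + I)*(I + y) (f(y, I) = (I + y)*(-5 + I) = (-5 + I)*(I + y))
(f(1, -20) - 234)² = (((-20)² - 5*(-20) - 5*1 - 20*1) - 234)² = ((400 + 100 - 5 - 20) - 234)² = (475 - 234)² = 241² = 58081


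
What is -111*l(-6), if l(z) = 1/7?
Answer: -111/7 ≈ -15.857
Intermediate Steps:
l(z) = ⅐
-111*l(-6) = -111*⅐ = -111/7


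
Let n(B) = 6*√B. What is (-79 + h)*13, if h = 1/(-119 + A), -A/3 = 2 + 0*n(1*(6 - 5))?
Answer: -128388/125 ≈ -1027.1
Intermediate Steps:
A = -6 (A = -3*(2 + 0*(6*√(1*(6 - 5)))) = -3*(2 + 0*(6*√(1*1))) = -3*(2 + 0*(6*√1)) = -3*(2 + 0*(6*1)) = -3*(2 + 0*6) = -3*(2 + 0) = -3*2 = -6)
h = -1/125 (h = 1/(-119 - 6) = 1/(-125) = -1/125 ≈ -0.0080000)
(-79 + h)*13 = (-79 - 1/125)*13 = -9876/125*13 = -128388/125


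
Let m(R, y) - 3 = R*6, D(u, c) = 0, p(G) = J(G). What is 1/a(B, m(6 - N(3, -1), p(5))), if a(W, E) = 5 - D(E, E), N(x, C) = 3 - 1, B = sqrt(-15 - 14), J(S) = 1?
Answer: 1/5 ≈ 0.20000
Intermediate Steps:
B = I*sqrt(29) (B = sqrt(-29) = I*sqrt(29) ≈ 5.3852*I)
p(G) = 1
N(x, C) = 2
m(R, y) = 3 + 6*R (m(R, y) = 3 + R*6 = 3 + 6*R)
a(W, E) = 5 (a(W, E) = 5 - 1*0 = 5 + 0 = 5)
1/a(B, m(6 - N(3, -1), p(5))) = 1/5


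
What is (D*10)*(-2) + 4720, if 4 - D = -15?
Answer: 4340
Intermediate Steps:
D = 19 (D = 4 - 1*(-15) = 4 + 15 = 19)
(D*10)*(-2) + 4720 = (19*10)*(-2) + 4720 = 190*(-2) + 4720 = -380 + 4720 = 4340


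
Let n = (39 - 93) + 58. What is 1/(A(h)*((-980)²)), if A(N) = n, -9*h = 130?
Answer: 1/3841600 ≈ 2.6031e-7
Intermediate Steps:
h = -130/9 (h = -⅑*130 = -130/9 ≈ -14.444)
n = 4 (n = -54 + 58 = 4)
A(N) = 4
1/(A(h)*((-980)²)) = 1/(4*((-980)²)) = (¼)/960400 = (¼)*(1/960400) = 1/3841600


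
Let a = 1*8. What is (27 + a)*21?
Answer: 735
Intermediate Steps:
a = 8
(27 + a)*21 = (27 + 8)*21 = 35*21 = 735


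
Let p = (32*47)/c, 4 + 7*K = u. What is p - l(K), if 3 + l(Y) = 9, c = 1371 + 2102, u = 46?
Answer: -19334/3473 ≈ -5.5669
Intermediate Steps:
c = 3473
K = 6 (K = -4/7 + (⅐)*46 = -4/7 + 46/7 = 6)
l(Y) = 6 (l(Y) = -3 + 9 = 6)
p = 1504/3473 (p = (32*47)/3473 = 1504*(1/3473) = 1504/3473 ≈ 0.43305)
p - l(K) = 1504/3473 - 1*6 = 1504/3473 - 6 = -19334/3473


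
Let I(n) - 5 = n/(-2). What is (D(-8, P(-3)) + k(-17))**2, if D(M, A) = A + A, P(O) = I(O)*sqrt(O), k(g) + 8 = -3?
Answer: (11 - 13*I*sqrt(3))**2 ≈ -386.0 - 495.37*I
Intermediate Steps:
k(g) = -11 (k(g) = -8 - 3 = -11)
I(n) = 5 - n/2 (I(n) = 5 + n/(-2) = 5 + n*(-1/2) = 5 - n/2)
P(O) = sqrt(O)*(5 - O/2) (P(O) = (5 - O/2)*sqrt(O) = sqrt(O)*(5 - O/2))
D(M, A) = 2*A
(D(-8, P(-3)) + k(-17))**2 = (2*(sqrt(-3)*(10 - 1*(-3))/2) - 11)**2 = (2*((I*sqrt(3))*(10 + 3)/2) - 11)**2 = (2*((1/2)*(I*sqrt(3))*13) - 11)**2 = (2*(13*I*sqrt(3)/2) - 11)**2 = (13*I*sqrt(3) - 11)**2 = (-11 + 13*I*sqrt(3))**2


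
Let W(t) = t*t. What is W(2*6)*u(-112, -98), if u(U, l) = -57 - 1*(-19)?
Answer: -5472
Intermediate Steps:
u(U, l) = -38 (u(U, l) = -57 + 19 = -38)
W(t) = t²
W(2*6)*u(-112, -98) = (2*6)²*(-38) = 12²*(-38) = 144*(-38) = -5472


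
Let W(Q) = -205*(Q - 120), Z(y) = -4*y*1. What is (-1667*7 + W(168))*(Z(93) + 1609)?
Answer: -26606633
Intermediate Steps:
Z(y) = -4*y
W(Q) = 24600 - 205*Q (W(Q) = -205*(-120 + Q) = 24600 - 205*Q)
(-1667*7 + W(168))*(Z(93) + 1609) = (-1667*7 + (24600 - 205*168))*(-4*93 + 1609) = (-11669 + (24600 - 34440))*(-372 + 1609) = (-11669 - 9840)*1237 = -21509*1237 = -26606633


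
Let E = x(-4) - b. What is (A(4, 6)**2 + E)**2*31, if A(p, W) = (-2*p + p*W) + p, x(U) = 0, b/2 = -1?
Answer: 5009724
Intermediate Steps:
b = -2 (b = 2*(-1) = -2)
A(p, W) = -p + W*p (A(p, W) = (-2*p + W*p) + p = -p + W*p)
E = 2 (E = 0 - 1*(-2) = 0 + 2 = 2)
(A(4, 6)**2 + E)**2*31 = ((4*(-1 + 6))**2 + 2)**2*31 = ((4*5)**2 + 2)**2*31 = (20**2 + 2)**2*31 = (400 + 2)**2*31 = 402**2*31 = 161604*31 = 5009724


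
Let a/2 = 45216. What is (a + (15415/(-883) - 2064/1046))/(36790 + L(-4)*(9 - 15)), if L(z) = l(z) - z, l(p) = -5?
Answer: 41753338187/16992723964 ≈ 2.4571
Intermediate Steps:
a = 90432 (a = 2*45216 = 90432)
L(z) = -5 - z
(a + (15415/(-883) - 2064/1046))/(36790 + L(-4)*(9 - 15)) = (90432 + (15415/(-883) - 2064/1046))/(36790 + (-5 - 1*(-4))*(9 - 15)) = (90432 + (15415*(-1/883) - 2064*1/1046))/(36790 + (-5 + 4)*(-6)) = (90432 + (-15415/883 - 1032/523))/(36790 - 1*(-6)) = (90432 - 8973301/461809)/(36790 + 6) = (41753338187/461809)/36796 = (41753338187/461809)*(1/36796) = 41753338187/16992723964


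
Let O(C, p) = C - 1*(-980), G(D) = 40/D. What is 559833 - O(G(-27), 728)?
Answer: 15089071/27 ≈ 5.5885e+5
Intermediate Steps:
O(C, p) = 980 + C (O(C, p) = C + 980 = 980 + C)
559833 - O(G(-27), 728) = 559833 - (980 + 40/(-27)) = 559833 - (980 + 40*(-1/27)) = 559833 - (980 - 40/27) = 559833 - 1*26420/27 = 559833 - 26420/27 = 15089071/27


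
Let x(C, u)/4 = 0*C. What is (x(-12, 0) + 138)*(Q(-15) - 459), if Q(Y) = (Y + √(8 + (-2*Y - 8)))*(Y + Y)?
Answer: -1242 - 4140*√30 ≈ -23918.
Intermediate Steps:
x(C, u) = 0 (x(C, u) = 4*(0*C) = 4*0 = 0)
Q(Y) = 2*Y*(Y + √2*√(-Y)) (Q(Y) = (Y + √(8 + (-8 - 2*Y)))*(2*Y) = (Y + √(-2*Y))*(2*Y) = (Y + √2*√(-Y))*(2*Y) = 2*Y*(Y + √2*√(-Y)))
(x(-12, 0) + 138)*(Q(-15) - 459) = (0 + 138)*((2*(-15)² - 2*√2*(-1*(-15))^(3/2)) - 459) = 138*((2*225 - 2*√2*15^(3/2)) - 459) = 138*((450 - 2*√2*15*√15) - 459) = 138*((450 - 30*√30) - 459) = 138*(-9 - 30*√30) = -1242 - 4140*√30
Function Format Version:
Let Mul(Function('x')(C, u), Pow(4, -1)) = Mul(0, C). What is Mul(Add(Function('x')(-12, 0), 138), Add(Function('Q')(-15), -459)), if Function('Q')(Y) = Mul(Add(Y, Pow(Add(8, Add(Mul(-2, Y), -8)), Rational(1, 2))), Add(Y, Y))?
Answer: Add(-1242, Mul(-4140, Pow(30, Rational(1, 2)))) ≈ -23918.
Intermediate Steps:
Function('x')(C, u) = 0 (Function('x')(C, u) = Mul(4, Mul(0, C)) = Mul(4, 0) = 0)
Function('Q')(Y) = Mul(2, Y, Add(Y, Mul(Pow(2, Rational(1, 2)), Pow(Mul(-1, Y), Rational(1, 2))))) (Function('Q')(Y) = Mul(Add(Y, Pow(Add(8, Add(-8, Mul(-2, Y))), Rational(1, 2))), Mul(2, Y)) = Mul(Add(Y, Pow(Mul(-2, Y), Rational(1, 2))), Mul(2, Y)) = Mul(Add(Y, Mul(Pow(2, Rational(1, 2)), Pow(Mul(-1, Y), Rational(1, 2)))), Mul(2, Y)) = Mul(2, Y, Add(Y, Mul(Pow(2, Rational(1, 2)), Pow(Mul(-1, Y), Rational(1, 2))))))
Mul(Add(Function('x')(-12, 0), 138), Add(Function('Q')(-15), -459)) = Mul(Add(0, 138), Add(Add(Mul(2, Pow(-15, 2)), Mul(-2, Pow(2, Rational(1, 2)), Pow(Mul(-1, -15), Rational(3, 2)))), -459)) = Mul(138, Add(Add(Mul(2, 225), Mul(-2, Pow(2, Rational(1, 2)), Pow(15, Rational(3, 2)))), -459)) = Mul(138, Add(Add(450, Mul(-2, Pow(2, Rational(1, 2)), Mul(15, Pow(15, Rational(1, 2))))), -459)) = Mul(138, Add(Add(450, Mul(-30, Pow(30, Rational(1, 2)))), -459)) = Mul(138, Add(-9, Mul(-30, Pow(30, Rational(1, 2))))) = Add(-1242, Mul(-4140, Pow(30, Rational(1, 2))))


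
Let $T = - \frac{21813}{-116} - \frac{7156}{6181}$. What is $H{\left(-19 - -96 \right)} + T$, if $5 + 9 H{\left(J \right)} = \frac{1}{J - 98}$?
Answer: $\frac{3607036171}{19358892} \approx 186.32$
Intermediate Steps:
$H{\left(J \right)} = - \frac{5}{9} + \frac{1}{9 \left(-98 + J\right)}$ ($H{\left(J \right)} = - \frac{5}{9} + \frac{1}{9 \left(J - 98\right)} = - \frac{5}{9} + \frac{1}{9 \left(-98 + J\right)}$)
$T = \frac{133996057}{716996}$ ($T = \left(-21813\right) \left(- \frac{1}{116}\right) - \frac{7156}{6181} = \frac{21813}{116} - \frac{7156}{6181} = \frac{133996057}{716996} \approx 186.89$)
$H{\left(-19 - -96 \right)} + T = \frac{491 - 5 \left(-19 - -96\right)}{9 \left(-98 - -77\right)} + \frac{133996057}{716996} = \frac{491 - 5 \left(-19 + 96\right)}{9 \left(-98 + \left(-19 + 96\right)\right)} + \frac{133996057}{716996} = \frac{491 - 385}{9 \left(-98 + 77\right)} + \frac{133996057}{716996} = \frac{491 - 385}{9 \left(-21\right)} + \frac{133996057}{716996} = \frac{1}{9} \left(- \frac{1}{21}\right) 106 + \frac{133996057}{716996} = - \frac{106}{189} + \frac{133996057}{716996} = \frac{3607036171}{19358892}$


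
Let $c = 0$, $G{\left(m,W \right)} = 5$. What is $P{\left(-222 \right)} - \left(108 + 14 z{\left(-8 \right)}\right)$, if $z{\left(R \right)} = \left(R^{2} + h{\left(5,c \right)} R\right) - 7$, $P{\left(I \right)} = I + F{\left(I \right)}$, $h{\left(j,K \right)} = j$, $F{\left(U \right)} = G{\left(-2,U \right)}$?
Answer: $-563$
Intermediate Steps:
$F{\left(U \right)} = 5$
$P{\left(I \right)} = 5 + I$ ($P{\left(I \right)} = I + 5 = 5 + I$)
$z{\left(R \right)} = -7 + R^{2} + 5 R$ ($z{\left(R \right)} = \left(R^{2} + 5 R\right) - 7 = -7 + R^{2} + 5 R$)
$P{\left(-222 \right)} - \left(108 + 14 z{\left(-8 \right)}\right) = \left(5 - 222\right) - \left(108 + 14 \left(-7 + \left(-8\right)^{2} + 5 \left(-8\right)\right)\right) = -217 - \left(108 + 14 \left(-7 + 64 - 40\right)\right) = -217 - \left(108 + 14 \cdot 17\right) = -217 - \left(108 + 238\right) = -217 - 346 = -563$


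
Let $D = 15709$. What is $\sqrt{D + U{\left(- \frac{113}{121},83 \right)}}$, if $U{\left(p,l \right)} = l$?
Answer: $4 \sqrt{987} \approx 125.67$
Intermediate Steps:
$\sqrt{D + U{\left(- \frac{113}{121},83 \right)}} = \sqrt{15709 + 83} = \sqrt{15792} = 4 \sqrt{987}$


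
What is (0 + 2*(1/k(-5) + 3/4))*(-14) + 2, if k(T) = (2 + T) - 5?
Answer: -31/2 ≈ -15.500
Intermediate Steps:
k(T) = -3 + T
(0 + 2*(1/k(-5) + 3/4))*(-14) + 2 = (0 + 2*(1/(-3 - 5) + 3/4))*(-14) + 2 = (0 + 2*(1/(-8) + 3*(¼)))*(-14) + 2 = (0 + 2*(1*(-⅛) + ¾))*(-14) + 2 = (0 + 2*(-⅛ + ¾))*(-14) + 2 = (0 + 2*(5/8))*(-14) + 2 = (0 + 5/4)*(-14) + 2 = (5/4)*(-14) + 2 = -35/2 + 2 = -31/2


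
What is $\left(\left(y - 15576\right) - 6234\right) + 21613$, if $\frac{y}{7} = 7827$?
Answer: $54592$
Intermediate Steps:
$y = 54789$ ($y = 7 \cdot 7827 = 54789$)
$\left(\left(y - 15576\right) - 6234\right) + 21613 = \left(\left(54789 - 15576\right) - 6234\right) + 21613 = \left(39213 - 6234\right) + 21613 = 32979 + 21613 = 54592$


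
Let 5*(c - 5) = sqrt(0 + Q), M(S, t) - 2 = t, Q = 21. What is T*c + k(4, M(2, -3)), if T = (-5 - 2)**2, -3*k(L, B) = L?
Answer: 731/3 + 49*sqrt(21)/5 ≈ 288.58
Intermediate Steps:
M(S, t) = 2 + t
k(L, B) = -L/3
T = 49 (T = (-7)**2 = 49)
c = 5 + sqrt(21)/5 (c = 5 + sqrt(0 + 21)/5 = 5 + sqrt(21)/5 ≈ 5.9165)
T*c + k(4, M(2, -3)) = 49*(5 + sqrt(21)/5) - 1/3*4 = (245 + 49*sqrt(21)/5) - 4/3 = 731/3 + 49*sqrt(21)/5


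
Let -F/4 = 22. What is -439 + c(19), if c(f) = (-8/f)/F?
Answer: -91750/209 ≈ -439.00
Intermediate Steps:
F = -88 (F = -4*22 = -88)
c(f) = 1/(11*f) (c(f) = -8/f/(-88) = -8/f*(-1/88) = 1/(11*f))
-439 + c(19) = -439 + (1/11)/19 = -439 + (1/11)*(1/19) = -439 + 1/209 = -91750/209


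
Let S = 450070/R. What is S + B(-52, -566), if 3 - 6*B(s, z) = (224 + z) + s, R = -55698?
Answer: 1078427/18566 ≈ 58.086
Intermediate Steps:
B(s, z) = -221/6 - s/6 - z/6 (B(s, z) = ½ - ((224 + z) + s)/6 = ½ - (224 + s + z)/6 = ½ + (-112/3 - s/6 - z/6) = -221/6 - s/6 - z/6)
S = -225035/27849 (S = 450070/(-55698) = 450070*(-1/55698) = -225035/27849 ≈ -8.0805)
S + B(-52, -566) = -225035/27849 + (-221/6 - ⅙*(-52) - ⅙*(-566)) = -225035/27849 + (-221/6 + 26/3 + 283/3) = -225035/27849 + 397/6 = 1078427/18566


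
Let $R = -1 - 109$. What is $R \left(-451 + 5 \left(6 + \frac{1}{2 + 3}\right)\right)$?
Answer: $46200$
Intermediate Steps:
$R = -110$
$R \left(-451 + 5 \left(6 + \frac{1}{2 + 3}\right)\right) = - 110 \left(-451 + 5 \left(6 + \frac{1}{2 + 3}\right)\right) = - 110 \left(-451 + 5 \left(6 + \frac{1}{5}\right)\right) = - 110 \left(-451 + 5 \cdot \frac{31}{5}\right) = - 110 \left(-451 + 31\right) = \left(-110\right) \left(-420\right) = 46200$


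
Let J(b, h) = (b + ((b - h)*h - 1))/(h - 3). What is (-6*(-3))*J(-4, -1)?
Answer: 9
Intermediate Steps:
J(b, h) = (-1 + b + h*(b - h))/(-3 + h) (J(b, h) = (b + (h*(b - h) - 1))/(-3 + h) = (b + (-1 + h*(b - h)))/(-3 + h) = (-1 + b + h*(b - h))/(-3 + h))
(-6*(-3))*J(-4, -1) = (-6*(-3))*((-1 - 4 - 1*(-1)**2 - 4*(-1))/(-3 - 1)) = 18*((-1 - 4 - 1*1 + 4)/(-4)) = 18*(-(-1 - 4 - 1 + 4)/4) = 18*(-1/4*(-2)) = 18*(1/2) = 9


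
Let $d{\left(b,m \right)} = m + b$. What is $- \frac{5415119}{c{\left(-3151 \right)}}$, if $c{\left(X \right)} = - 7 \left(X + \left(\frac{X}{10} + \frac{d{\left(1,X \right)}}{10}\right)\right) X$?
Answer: $\frac{54151190}{833997227} \approx 0.06493$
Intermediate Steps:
$d{\left(b,m \right)} = b + m$
$c{\left(X \right)} = X \left(- \frac{7}{10} - \frac{42 X}{5}\right)$ ($c{\left(X \right)} = - 7 \left(X + \left(\frac{X}{10} + \frac{1 + X}{10}\right)\right) X = - 7 \left(X + \left(X \frac{1}{10} + \left(1 + X\right) \frac{1}{10}\right)\right) X = - 7 \left(X + \left(\frac{X}{10} + \left(\frac{1}{10} + \frac{X}{10}\right)\right)\right) X = - 7 \left(X + \left(\frac{1}{10} + \frac{X}{5}\right)\right) X = - 7 \left(\frac{1}{10} + \frac{6 X}{5}\right) X = \left(- \frac{7}{10} - \frac{42 X}{5}\right) X = X \left(- \frac{7}{10} - \frac{42 X}{5}\right)$)
$- \frac{5415119}{c{\left(-3151 \right)}} = - \frac{5415119}{\left(- \frac{7}{10}\right) \left(-3151\right) \left(1 + 12 \left(-3151\right)\right)} = - \frac{5415119}{\left(- \frac{7}{10}\right) \left(-3151\right) \left(1 - 37812\right)} = - \frac{5415119}{\left(- \frac{7}{10}\right) \left(-3151\right) \left(-37811\right)} = - \frac{5415119}{- \frac{833997227}{10}} = \left(-5415119\right) \left(- \frac{10}{833997227}\right) = \frac{54151190}{833997227}$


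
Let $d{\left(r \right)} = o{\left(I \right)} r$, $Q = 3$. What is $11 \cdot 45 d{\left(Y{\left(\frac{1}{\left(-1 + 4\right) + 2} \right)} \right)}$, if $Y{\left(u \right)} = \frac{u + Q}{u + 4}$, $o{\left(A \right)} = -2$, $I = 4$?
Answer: $- \frac{5280}{7} \approx -754.29$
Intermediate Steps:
$Y{\left(u \right)} = \frac{3 + u}{4 + u}$ ($Y{\left(u \right)} = \frac{u + 3}{u + 4} = \frac{3 + u}{4 + u}$)
$d{\left(r \right)} = - 2 r$
$11 \cdot 45 d{\left(Y{\left(\frac{1}{\left(-1 + 4\right) + 2} \right)} \right)} = 11 \cdot 45 \left(- 2 \frac{3 + \frac{1}{\left(-1 + 4\right) + 2}}{4 + \frac{1}{\left(-1 + 4\right) + 2}}\right) = 495 \left(- 2 \frac{3 + \frac{1}{3 + 2}}{4 + \frac{1}{3 + 2}}\right) = 495 \left(- 2 \frac{3 + \frac{1}{5}}{4 + \frac{1}{5}}\right) = 495 \left(- 2 \frac{1}{\frac{21}{5}} \cdot \frac{16}{5}\right) = 495 \left(- 2 \cdot \frac{5}{21} \cdot \frac{16}{5}\right) = 495 \left(\left(-2\right) \frac{16}{21}\right) = 495 \left(- \frac{32}{21}\right) = - \frac{5280}{7}$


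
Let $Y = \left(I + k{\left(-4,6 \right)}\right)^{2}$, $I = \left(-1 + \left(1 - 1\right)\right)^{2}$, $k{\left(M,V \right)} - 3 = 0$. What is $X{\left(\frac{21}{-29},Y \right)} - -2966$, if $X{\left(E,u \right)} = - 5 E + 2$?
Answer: $\frac{86177}{29} \approx 2971.6$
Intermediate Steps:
$k{\left(M,V \right)} = 3$ ($k{\left(M,V \right)} = 3 + 0 = 3$)
$I = 1$ ($I = \left(-1 + \left(1 - 1\right)\right)^{2} = \left(-1 + 0\right)^{2} = \left(-1\right)^{2} = 1$)
$Y = 16$ ($Y = \left(1 + 3\right)^{2} = 4^{2} = 16$)
$X{\left(E,u \right)} = 2 - 5 E$
$X{\left(\frac{21}{-29},Y \right)} - -2966 = \left(2 - 5 \frac{21}{-29}\right) - -2966 = \left(2 - 5 \cdot 21 \left(- \frac{1}{29}\right)\right) + 2966 = \left(2 - - \frac{105}{29}\right) + 2966 = \left(2 + \frac{105}{29}\right) + 2966 = \frac{163}{29} + 2966 = \frac{86177}{29}$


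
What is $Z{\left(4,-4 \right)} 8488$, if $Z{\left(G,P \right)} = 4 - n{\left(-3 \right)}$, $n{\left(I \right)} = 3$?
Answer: $8488$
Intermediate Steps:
$Z{\left(G,P \right)} = 1$ ($Z{\left(G,P \right)} = 4 - 3 = 1$)
$Z{\left(4,-4 \right)} 8488 = 1 \cdot 8488 = 8488$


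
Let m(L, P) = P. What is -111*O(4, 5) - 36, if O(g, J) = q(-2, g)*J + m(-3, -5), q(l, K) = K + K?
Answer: -3921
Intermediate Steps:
q(l, K) = 2*K
O(g, J) = -5 + 2*J*g (O(g, J) = (2*g)*J - 5 = 2*J*g - 5 = -5 + 2*J*g)
-111*O(4, 5) - 36 = -111*(-5 + 2*5*4) - 36 = -111*(-5 + 40) - 36 = -111*35 - 36 = -3885 - 36 = -3921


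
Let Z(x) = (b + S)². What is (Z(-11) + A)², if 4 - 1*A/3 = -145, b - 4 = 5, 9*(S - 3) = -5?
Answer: 2191737856/6561 ≈ 3.3406e+5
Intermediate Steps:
S = 22/9 (S = 3 + (⅑)*(-5) = 3 - 5/9 = 22/9 ≈ 2.4444)
b = 9 (b = 4 + 5 = 9)
A = 447 (A = 12 - 3*(-145) = 12 + 435 = 447)
Z(x) = 10609/81 (Z(x) = (9 + 22/9)² = (103/9)² = 10609/81)
(Z(-11) + A)² = (10609/81 + 447)² = (46816/81)² = 2191737856/6561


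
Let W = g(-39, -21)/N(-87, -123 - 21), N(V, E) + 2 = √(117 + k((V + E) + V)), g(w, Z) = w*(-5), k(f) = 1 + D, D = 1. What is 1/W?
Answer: -2/195 + √119/195 ≈ 0.045686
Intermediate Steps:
k(f) = 2 (k(f) = 1 + 1 = 2)
g(w, Z) = -5*w
N(V, E) = -2 + √119 (N(V, E) = -2 + √(117 + 2) = -2 + √119)
W = 195/(-2 + √119) (W = (-5*(-39))/(-2 + √119) = 195/(-2 + √119) ≈ 21.889)
1/W = 1/(78/23 + 39*√119/23)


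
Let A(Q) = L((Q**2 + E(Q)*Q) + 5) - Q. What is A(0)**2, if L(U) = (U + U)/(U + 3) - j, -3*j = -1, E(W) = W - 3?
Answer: 121/144 ≈ 0.84028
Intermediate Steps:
E(W) = -3 + W
j = 1/3 (j = -1/3*(-1) = 1/3 ≈ 0.33333)
L(U) = -1/3 + 2*U/(3 + U) (L(U) = (U + U)/(U + 3) - 1*1/3 = (2*U)/(3 + U) - 1/3 = 2*U/(3 + U) - 1/3 = -1/3 + 2*U/(3 + U))
A(Q) = -Q + (22 + 5*Q**2 + 5*Q*(-3 + Q))/(3*(8 + Q**2 + Q*(-3 + Q))) (A(Q) = (-3 + 5*((Q**2 + (-3 + Q)*Q) + 5))/(3*(3 + ((Q**2 + (-3 + Q)*Q) + 5))) - Q = (-3 + 5*((Q**2 + Q*(-3 + Q)) + 5))/(3*(3 + ((Q**2 + Q*(-3 + Q)) + 5))) - Q = (-3 + 5*(5 + Q**2 + Q*(-3 + Q)))/(3*(3 + (5 + Q**2 + Q*(-3 + Q)))) - Q = (-3 + (25 + 5*Q**2 + 5*Q*(-3 + Q)))/(3*(8 + Q**2 + Q*(-3 + Q))) - Q = (22 + 5*Q**2 + 5*Q*(-3 + Q))/(3*(8 + Q**2 + Q*(-3 + Q))) - Q = -Q + (22 + 5*Q**2 + 5*Q*(-3 + Q))/(3*(8 + Q**2 + Q*(-3 + Q))))
A(0)**2 = ((22 - 39*0 - 6*0**3 + 19*0**2)/(3*(8 - 3*0 + 2*0**2)))**2 = ((22 + 0 - 6*0 + 19*0)/(3*(8 + 0 + 2*0)))**2 = ((22 + 0 + 0 + 0)/(3*(8 + 0 + 0)))**2 = ((1/3)*22/8)**2 = ((1/3)*(1/8)*22)**2 = (11/12)**2 = 121/144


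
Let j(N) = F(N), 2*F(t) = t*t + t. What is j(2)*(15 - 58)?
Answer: -129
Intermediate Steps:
F(t) = t/2 + t**2/2 (F(t) = (t*t + t)/2 = (t**2 + t)/2 = (t + t**2)/2 = t/2 + t**2/2)
j(N) = N*(1 + N)/2
j(2)*(15 - 58) = ((1/2)*2*(1 + 2))*(15 - 58) = ((1/2)*2*3)*(-43) = 3*(-43) = -129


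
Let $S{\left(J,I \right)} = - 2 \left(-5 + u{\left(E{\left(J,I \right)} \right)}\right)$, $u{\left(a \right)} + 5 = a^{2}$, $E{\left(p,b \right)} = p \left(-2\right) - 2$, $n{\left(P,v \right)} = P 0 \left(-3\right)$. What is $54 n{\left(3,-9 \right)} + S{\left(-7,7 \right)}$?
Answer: $-268$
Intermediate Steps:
$n{\left(P,v \right)} = 0$ ($n{\left(P,v \right)} = 0 \left(-3\right) = 0$)
$E{\left(p,b \right)} = -2 - 2 p$ ($E{\left(p,b \right)} = - 2 p - 2 = -2 - 2 p$)
$u{\left(a \right)} = -5 + a^{2}$
$S{\left(J,I \right)} = 20 - 2 \left(-2 - 2 J\right)^{2}$ ($S{\left(J,I \right)} = - 2 \left(-5 + \left(-5 + \left(-2 - 2 J\right)^{2}\right)\right) = - 2 \left(-10 + \left(-2 - 2 J\right)^{2}\right) = 20 - 2 \left(-2 - 2 J\right)^{2}$)
$54 n{\left(3,-9 \right)} + S{\left(-7,7 \right)} = 54 \cdot 0 + \left(20 - 8 \left(1 - 7\right)^{2}\right) = 0 + \left(20 - 8 \left(-6\right)^{2}\right) = 0 + \left(20 - 288\right) = 0 - 268 = -268$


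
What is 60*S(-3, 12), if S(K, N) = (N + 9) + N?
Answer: 1980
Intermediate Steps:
S(K, N) = 9 + 2*N (S(K, N) = (9 + N) + N = 9 + 2*N)
60*S(-3, 12) = 60*(9 + 2*12) = 60*(9 + 24) = 60*33 = 1980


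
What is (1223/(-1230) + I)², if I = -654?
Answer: 649060643449/1512900 ≈ 4.2902e+5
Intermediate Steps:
(1223/(-1230) + I)² = (1223/(-1230) - 654)² = (1223*(-1/1230) - 654)² = (-1223/1230 - 654)² = (-805643/1230)² = 649060643449/1512900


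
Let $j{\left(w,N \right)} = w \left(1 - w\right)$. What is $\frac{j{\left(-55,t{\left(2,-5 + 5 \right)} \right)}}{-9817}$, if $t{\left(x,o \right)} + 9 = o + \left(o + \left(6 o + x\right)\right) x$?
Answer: $\frac{3080}{9817} \approx 0.31374$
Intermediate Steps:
$t{\left(x,o \right)} = -9 + o + x \left(x + 7 o\right)$ ($t{\left(x,o \right)} = -9 + \left(o + \left(o + \left(6 o + x\right)\right) x\right) = -9 + \left(o + \left(o + \left(x + 6 o\right)\right) x\right) = -9 + \left(o + \left(x + 7 o\right) x\right) = -9 + \left(o + x \left(x + 7 o\right)\right) = -9 + o + x \left(x + 7 o\right)$)
$\frac{j{\left(-55,t{\left(2,-5 + 5 \right)} \right)}}{-9817} = \frac{\left(-55\right) \left(1 - -55\right)}{-9817} = - 55 \left(1 + 55\right) \left(- \frac{1}{9817}\right) = \left(-55\right) 56 \left(- \frac{1}{9817}\right) = \left(-3080\right) \left(- \frac{1}{9817}\right) = \frac{3080}{9817}$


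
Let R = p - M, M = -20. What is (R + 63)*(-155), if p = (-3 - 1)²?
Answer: -15345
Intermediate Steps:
p = 16 (p = (-4)² = 16)
R = 36 (R = 16 - 1*(-20) = 16 + 20 = 36)
(R + 63)*(-155) = (36 + 63)*(-155) = 99*(-155) = -15345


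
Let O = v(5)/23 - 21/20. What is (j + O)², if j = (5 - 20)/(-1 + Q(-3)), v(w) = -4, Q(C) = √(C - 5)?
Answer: (-14270924*√2 + 37621817*I)/(211600*(-7*I + 4*√2)) ≈ -22.026 + 4.1743*I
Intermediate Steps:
Q(C) = √(-5 + C)
j = -15/(-1 + 2*I*√2) (j = (5 - 20)/(-1 + √(-5 - 3)) = -15/(-1 + √(-8)) = -15/(-1 + 2*I*√2) ≈ 1.6667 + 4.714*I)
O = -563/460 (O = -4/23 - 21/20 = -563/460 ≈ -1.2239)
(j + O)² = ((5/3 + 10*I*√2/3) - 563/460)² = (611/1380 + 10*I*√2/3)²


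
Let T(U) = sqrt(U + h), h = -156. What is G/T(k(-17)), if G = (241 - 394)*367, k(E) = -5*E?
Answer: 56151*I*sqrt(71)/71 ≈ 6663.9*I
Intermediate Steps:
T(U) = sqrt(-156 + U) (T(U) = sqrt(U - 156) = sqrt(-156 + U))
G = -56151 (G = -153*367 = -56151)
G/T(k(-17)) = -56151/sqrt(-156 - 5*(-17)) = -56151/sqrt(-156 + 85) = -56151*(-I*sqrt(71)/71) = -(-56151)*I*sqrt(71)/71 = 56151*I*sqrt(71)/71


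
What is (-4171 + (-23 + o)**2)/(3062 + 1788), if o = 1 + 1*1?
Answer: -373/485 ≈ -0.76907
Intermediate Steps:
o = 2 (o = 1 + 1 = 2)
(-4171 + (-23 + o)**2)/(3062 + 1788) = (-4171 + (-23 + 2)**2)/(3062 + 1788) = (-4171 + (-21)**2)/4850 = (-4171 + 441)*(1/4850) = -3730*1/4850 = -373/485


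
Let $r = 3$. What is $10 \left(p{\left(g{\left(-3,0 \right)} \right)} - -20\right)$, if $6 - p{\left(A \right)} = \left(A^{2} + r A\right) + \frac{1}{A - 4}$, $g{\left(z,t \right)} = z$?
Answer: $\frac{1830}{7} \approx 261.43$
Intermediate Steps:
$p{\left(A \right)} = 6 - A^{2} - \frac{1}{-4 + A} - 3 A$ ($p{\left(A \right)} = 6 - \left(\left(A^{2} + 3 A\right) + \frac{1}{A - 4}\right) = 6 - \left(\left(A^{2} + 3 A\right) + \frac{1}{-4 + A}\right) = 6 - \left(A^{2} + \frac{1}{-4 + A} + 3 A\right) = 6 - A^{2} - \frac{1}{-4 + A} - 3 A$)
$10 \left(p{\left(g{\left(-3,0 \right)} \right)} - -20\right) = 10 \left(\frac{-25 + \left(-3\right)^{2} - \left(-3\right)^{3} + 18 \left(-3\right)}{-4 - 3} - -20\right) = 10 \left(\frac{-25 + 9 - -27 - 54}{-7} + 20\right) = 10 \left(- \frac{-25 + 9 + 27 - 54}{7} + 20\right) = 10 \left(\left(- \frac{1}{7}\right) \left(-43\right) + 20\right) = 10 \left(\frac{43}{7} + 20\right) = 10 \cdot \frac{183}{7} = \frac{1830}{7}$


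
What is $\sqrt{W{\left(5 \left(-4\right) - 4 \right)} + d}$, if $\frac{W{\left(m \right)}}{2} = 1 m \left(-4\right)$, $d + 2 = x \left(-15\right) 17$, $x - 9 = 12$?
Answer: $i \sqrt{5165} \approx 71.868 i$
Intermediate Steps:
$x = 21$ ($x = 9 + 12 = 21$)
$d = -5357$ ($d = -2 + 21 \left(-15\right) 17 = -2 - 5355 = -5357$)
$W{\left(m \right)} = - 8 m$ ($W{\left(m \right)} = 2 \cdot 1 m \left(-4\right) = 2 m \left(-4\right) = 2 \left(- 4 m\right) = - 8 m$)
$\sqrt{W{\left(5 \left(-4\right) - 4 \right)} + d} = \sqrt{- 8 \left(5 \left(-4\right) - 4\right) - 5357} = \sqrt{- 8 \left(-20 - 4\right) - 5357} = \sqrt{\left(-8\right) \left(-24\right) - 5357} = \sqrt{192 - 5357} = \sqrt{-5165} = i \sqrt{5165}$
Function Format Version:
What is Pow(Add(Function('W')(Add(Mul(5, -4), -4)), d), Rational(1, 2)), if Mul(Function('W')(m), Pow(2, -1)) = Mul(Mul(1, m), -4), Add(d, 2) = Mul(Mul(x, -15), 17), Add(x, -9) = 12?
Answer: Mul(I, Pow(5165, Rational(1, 2))) ≈ Mul(71.868, I)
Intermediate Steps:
x = 21 (x = Add(9, 12) = 21)
d = -5357 (d = Add(-2, Mul(Mul(21, -15), 17)) = Add(-2, Mul(-315, 17)) = Add(-2, -5355) = -5357)
Function('W')(m) = Mul(-8, m) (Function('W')(m) = Mul(2, Mul(Mul(1, m), -4)) = Mul(2, Mul(m, -4)) = Mul(2, Mul(-4, m)) = Mul(-8, m))
Pow(Add(Function('W')(Add(Mul(5, -4), -4)), d), Rational(1, 2)) = Pow(Add(Mul(-8, Add(Mul(5, -4), -4)), -5357), Rational(1, 2)) = Pow(Add(Mul(-8, Add(-20, -4)), -5357), Rational(1, 2)) = Pow(Add(Mul(-8, -24), -5357), Rational(1, 2)) = Pow(Add(192, -5357), Rational(1, 2)) = Pow(-5165, Rational(1, 2)) = Mul(I, Pow(5165, Rational(1, 2)))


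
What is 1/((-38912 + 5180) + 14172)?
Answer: -1/19560 ≈ -5.1125e-5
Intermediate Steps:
1/((-38912 + 5180) + 14172) = 1/(-33732 + 14172) = 1/(-19560) = -1/19560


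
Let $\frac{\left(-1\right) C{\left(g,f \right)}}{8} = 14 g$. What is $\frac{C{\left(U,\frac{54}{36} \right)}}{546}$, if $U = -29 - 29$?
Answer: $\frac{464}{39} \approx 11.897$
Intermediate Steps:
$U = -58$
$C{\left(g,f \right)} = - 112 g$ ($C{\left(g,f \right)} = - 8 \cdot 14 g = - 112 g$)
$\frac{C{\left(U,\frac{54}{36} \right)}}{546} = \frac{\left(-112\right) \left(-58\right)}{546} = 6496 \cdot \frac{1}{546} = \frac{464}{39}$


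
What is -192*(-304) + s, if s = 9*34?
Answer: 58674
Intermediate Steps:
s = 306
-192*(-304) + s = -192*(-304) + 306 = 58368 + 306 = 58674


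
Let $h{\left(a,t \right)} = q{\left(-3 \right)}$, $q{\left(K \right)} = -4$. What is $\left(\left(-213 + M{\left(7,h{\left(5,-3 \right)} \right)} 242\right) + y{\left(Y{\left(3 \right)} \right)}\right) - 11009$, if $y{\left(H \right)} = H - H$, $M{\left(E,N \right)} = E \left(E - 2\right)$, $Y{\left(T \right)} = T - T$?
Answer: $-2752$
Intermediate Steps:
$h{\left(a,t \right)} = -4$
$Y{\left(T \right)} = 0$
$M{\left(E,N \right)} = E \left(-2 + E\right)$
$y{\left(H \right)} = 0$
$\left(\left(-213 + M{\left(7,h{\left(5,-3 \right)} \right)} 242\right) + y{\left(Y{\left(3 \right)} \right)}\right) - 11009 = \left(\left(-213 + 7 \left(-2 + 7\right) 242\right) + 0\right) - 11009 = \left(\left(-213 + 7 \cdot 5 \cdot 242\right) + 0\right) - 11009 = \left(\left(-213 + 35 \cdot 242\right) + 0\right) - 11009 = \left(\left(-213 + 8470\right) + 0\right) - 11009 = \left(8257 + 0\right) - 11009 = 8257 - 11009 = -2752$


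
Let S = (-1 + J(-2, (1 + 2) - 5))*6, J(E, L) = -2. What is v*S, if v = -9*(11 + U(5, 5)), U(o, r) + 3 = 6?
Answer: 2268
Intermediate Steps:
U(o, r) = 3 (U(o, r) = -3 + 6 = 3)
S = -18 (S = (-1 - 2)*6 = -3*6 = -18)
v = -126 (v = -9*(11 + 3) = -9*14 = -126)
v*S = -126*(-18) = 2268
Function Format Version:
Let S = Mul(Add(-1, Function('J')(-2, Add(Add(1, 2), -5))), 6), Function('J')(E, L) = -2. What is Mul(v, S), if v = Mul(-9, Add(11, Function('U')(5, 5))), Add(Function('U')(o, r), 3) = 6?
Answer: 2268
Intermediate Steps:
Function('U')(o, r) = 3 (Function('U')(o, r) = Add(-3, 6) = 3)
S = -18 (S = Mul(Add(-1, -2), 6) = Mul(-3, 6) = -18)
v = -126 (v = Mul(-9, Add(11, 3)) = Mul(-9, 14) = -126)
Mul(v, S) = Mul(-126, -18) = 2268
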